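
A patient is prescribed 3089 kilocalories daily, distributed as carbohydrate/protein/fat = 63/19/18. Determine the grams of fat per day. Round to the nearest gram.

Fat energy = 18% × 3089 = 556.02 kcal.
At 9 kcal/g: 556.02 ÷ 9 = 61.78 g.

62 g/day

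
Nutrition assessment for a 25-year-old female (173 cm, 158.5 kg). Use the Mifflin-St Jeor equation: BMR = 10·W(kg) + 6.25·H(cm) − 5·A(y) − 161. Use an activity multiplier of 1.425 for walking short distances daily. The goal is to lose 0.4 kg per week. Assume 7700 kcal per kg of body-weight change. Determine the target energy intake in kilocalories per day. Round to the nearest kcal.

2952 kilocalories per day

Mifflin-St Jeor (female): BMR = 10(158.5) + 6.25(173) − 5(25) − 161 = 1585 + 1081.25 − 125 − 161 = 2380.25 kcal/day.
TEE = 2380.25 × 1.425 = 3391.8563 kcal/day.
Required daily deficit = 0.4 × 7700 ÷ 7 = 440 kcal/day.
Target intake = 3391.8563 − 440 = 2951.8563 kcal/day.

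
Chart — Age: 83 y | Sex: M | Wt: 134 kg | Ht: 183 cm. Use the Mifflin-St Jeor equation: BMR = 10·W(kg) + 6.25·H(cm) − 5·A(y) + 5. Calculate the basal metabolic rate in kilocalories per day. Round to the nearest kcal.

2074 kilocalories per day

Mifflin-St Jeor (male): BMR = 10(134) + 6.25(183) − 5(83) + 5 = 1340 + 1143.75 − 415 + 5 = 2073.75 kcal/day.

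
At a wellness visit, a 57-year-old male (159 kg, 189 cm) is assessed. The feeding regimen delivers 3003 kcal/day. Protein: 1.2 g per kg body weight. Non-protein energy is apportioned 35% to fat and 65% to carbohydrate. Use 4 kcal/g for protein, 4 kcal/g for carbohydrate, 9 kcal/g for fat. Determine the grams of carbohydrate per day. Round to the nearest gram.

364 g/day

Protein = 1.2 × 159 = 190.8 g → 190.8 × 4 = 763.2 kcal.
Non-protein calories = 3003 − 763.2 = 2239.8 kcal.
Fat: 35% × 2239.8 = 783.93 kcal; carbohydrate: 1455.87 kcal.
Carbohydrate: 1455.87 kcal ÷ 4 kcal/g = 363.9675 g.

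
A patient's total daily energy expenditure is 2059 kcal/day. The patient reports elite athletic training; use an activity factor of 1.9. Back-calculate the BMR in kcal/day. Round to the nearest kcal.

1084 kcal/day

BMR = TEE ÷ activity factor = 2059 ÷ 1.9 = 1083.6842 kcal/day.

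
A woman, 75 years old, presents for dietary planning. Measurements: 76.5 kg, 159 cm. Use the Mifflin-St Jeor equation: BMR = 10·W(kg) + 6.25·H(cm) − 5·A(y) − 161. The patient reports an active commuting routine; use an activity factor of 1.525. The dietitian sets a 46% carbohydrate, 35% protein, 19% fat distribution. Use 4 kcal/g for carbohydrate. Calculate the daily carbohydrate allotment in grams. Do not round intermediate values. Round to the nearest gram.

Mifflin-St Jeor (female): BMR = 10(76.5) + 6.25(159) − 5(75) − 161 = 765 + 993.75 − 375 − 161 = 1222.75 kcal/day.
TEE = 1222.75 × 1.525 = 1864.6938 kcal/day.
Carbohydrate energy = 46% × 1864.6938 = 857.7591 kcal.
Carbohydrate = 857.7591 ÷ 4 kcal/g = 214.4398 g.

214 g/day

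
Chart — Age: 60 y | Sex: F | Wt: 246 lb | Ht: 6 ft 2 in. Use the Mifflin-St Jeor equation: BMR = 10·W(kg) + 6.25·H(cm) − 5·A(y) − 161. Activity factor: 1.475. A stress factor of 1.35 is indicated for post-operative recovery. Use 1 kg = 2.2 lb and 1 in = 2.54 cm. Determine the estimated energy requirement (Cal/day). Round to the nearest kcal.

3648 Cal/day

Convert to metric: weight = 246 ÷ 2.2 = 111.8182 kg; height = (6×12 + 2) × 2.54 = 74 × 2.54 = 187.96 cm.
Mifflin-St Jeor (female): BMR = 10(111.8182) + 6.25(187.96) − 5(60) − 161 = 1118.1818 + 1174.75 − 300 − 161 = 1831.9318 kcal/day.
TEE = BMR × activity factor = 1831.9318 × 1.475 = 2702.0994 kcal/day.
Apply stress factor: 2702.0994 × 1.35 = 3647.8342 kcal/day.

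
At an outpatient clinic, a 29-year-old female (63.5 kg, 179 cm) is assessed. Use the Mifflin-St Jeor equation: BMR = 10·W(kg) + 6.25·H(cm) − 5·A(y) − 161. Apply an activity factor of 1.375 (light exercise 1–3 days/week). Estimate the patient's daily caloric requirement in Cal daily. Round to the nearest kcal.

Mifflin-St Jeor (female): BMR = 10(63.5) + 6.25(179) − 5(29) − 161 = 635 + 1118.75 − 145 − 161 = 1447.75 kcal/day.
TEE = BMR × activity factor = 1447.75 × 1.375 = 1990.6563 kcal/day.

1991 Cal daily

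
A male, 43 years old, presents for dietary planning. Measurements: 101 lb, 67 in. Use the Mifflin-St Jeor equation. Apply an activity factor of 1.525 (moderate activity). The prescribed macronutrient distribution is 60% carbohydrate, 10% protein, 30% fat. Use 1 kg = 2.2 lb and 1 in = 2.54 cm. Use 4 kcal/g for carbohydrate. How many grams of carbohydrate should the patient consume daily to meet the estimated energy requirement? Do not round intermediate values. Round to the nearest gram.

300 g/day

Convert to metric: weight = 101 ÷ 2.2 = 45.9091 kg; height = 67 × 2.54 = 170.18 cm.
Mifflin-St Jeor (male): BMR = 10(45.9091) + 6.25(170.18) − 5(43) + 5 = 459.0909 + 1063.625 − 215 + 5 = 1312.7159 kcal/day.
TEE = 1312.7159 × 1.525 = 2001.8918 kcal/day.
Carbohydrate energy = 60% × 2001.8918 = 1201.1351 kcal.
Carbohydrate = 1201.1351 ÷ 4 kcal/g = 300.2838 g.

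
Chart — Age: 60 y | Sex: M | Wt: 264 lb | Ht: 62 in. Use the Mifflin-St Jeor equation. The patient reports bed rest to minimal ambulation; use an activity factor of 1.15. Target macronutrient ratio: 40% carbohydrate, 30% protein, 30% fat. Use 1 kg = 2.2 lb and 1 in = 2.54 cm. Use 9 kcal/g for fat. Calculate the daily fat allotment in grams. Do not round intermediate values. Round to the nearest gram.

Convert to metric: weight = 264 ÷ 2.2 = 120 kg; height = 62 × 2.54 = 157.48 cm.
Mifflin-St Jeor (male): BMR = 10(120) + 6.25(157.48) − 5(60) + 5 = 1200 + 984.25 − 300 + 5 = 1889.25 kcal/day.
TEE = 1889.25 × 1.15 = 2172.6375 kcal/day.
Fat energy = 30% × 2172.6375 = 651.7913 kcal.
Fat = 651.7913 ÷ 9 kcal/g = 72.4213 g.

72 g/day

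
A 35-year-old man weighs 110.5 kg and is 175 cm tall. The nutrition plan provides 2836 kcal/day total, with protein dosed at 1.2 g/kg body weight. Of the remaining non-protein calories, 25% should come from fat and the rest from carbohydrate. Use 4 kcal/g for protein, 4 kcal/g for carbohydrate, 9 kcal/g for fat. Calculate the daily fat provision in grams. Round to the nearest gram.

64 g/day

Protein = 1.2 × 110.5 = 132.6 g → 132.6 × 4 = 530.4 kcal.
Non-protein calories = 2836 − 530.4 = 2305.6 kcal.
Fat: 25% × 2305.6 = 576.4 kcal; carbohydrate: 1729.2 kcal.
Fat: 576.4 kcal ÷ 9 kcal/g = 64.0444 g.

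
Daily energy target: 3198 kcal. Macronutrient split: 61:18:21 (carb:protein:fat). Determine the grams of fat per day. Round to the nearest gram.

75 g/day

Fat energy = 21% × 3198 = 671.58 kcal.
At 9 kcal/g: 671.58 ÷ 9 = 74.62 g.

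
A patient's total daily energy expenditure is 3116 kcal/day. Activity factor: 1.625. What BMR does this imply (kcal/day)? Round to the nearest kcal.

1918 kcal/day

BMR = TEE ÷ activity factor = 3116 ÷ 1.625 = 1917.5385 kcal/day.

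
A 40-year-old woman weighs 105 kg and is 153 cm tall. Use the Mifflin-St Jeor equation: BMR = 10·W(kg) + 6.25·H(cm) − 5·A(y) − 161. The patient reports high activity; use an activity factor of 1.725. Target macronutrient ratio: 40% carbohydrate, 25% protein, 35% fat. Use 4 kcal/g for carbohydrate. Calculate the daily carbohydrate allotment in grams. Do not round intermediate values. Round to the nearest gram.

Mifflin-St Jeor (female): BMR = 10(105) + 6.25(153) − 5(40) − 161 = 1050 + 956.25 − 200 − 161 = 1645.25 kcal/day.
TEE = 1645.25 × 1.725 = 2838.0563 kcal/day.
Carbohydrate energy = 40% × 2838.0563 = 1135.2225 kcal.
Carbohydrate = 1135.2225 ÷ 4 kcal/g = 283.8056 g.

284 g/day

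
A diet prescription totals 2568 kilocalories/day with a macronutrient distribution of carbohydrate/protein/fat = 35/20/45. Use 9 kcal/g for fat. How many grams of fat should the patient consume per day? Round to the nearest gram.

128 g/day

Fat energy = 45% × 2568 = 1155.6 kcal.
At 9 kcal/g: 1155.6 ÷ 9 = 128.4 g.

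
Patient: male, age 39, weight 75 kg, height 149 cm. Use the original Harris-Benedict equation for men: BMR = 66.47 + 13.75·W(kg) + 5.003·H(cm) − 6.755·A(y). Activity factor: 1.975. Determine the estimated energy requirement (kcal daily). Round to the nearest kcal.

Harris-Benedict: BMR = 66.47 + 13.75(75) + 5.003(149) − 6.755(39) = 1579.722 kcal/day.
TEE = BMR × activity factor = 1579.722 × 1.975 = 3119.951 kcal/day.

3120 kcal daily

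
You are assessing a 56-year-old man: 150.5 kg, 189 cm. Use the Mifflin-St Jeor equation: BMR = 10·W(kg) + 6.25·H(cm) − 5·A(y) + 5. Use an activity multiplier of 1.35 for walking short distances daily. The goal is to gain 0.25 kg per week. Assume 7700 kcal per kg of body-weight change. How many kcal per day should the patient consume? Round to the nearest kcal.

3530 kcal per day

Mifflin-St Jeor (male): BMR = 10(150.5) + 6.25(189) − 5(56) + 5 = 1505 + 1181.25 − 280 + 5 = 2411.25 kcal/day.
TEE = 2411.25 × 1.35 = 3255.1875 kcal/day.
Required daily surplus = 0.25 × 7700 ÷ 7 = 275 kcal/day.
Target intake = 3255.1875 + 275 = 3530.1875 kcal/day.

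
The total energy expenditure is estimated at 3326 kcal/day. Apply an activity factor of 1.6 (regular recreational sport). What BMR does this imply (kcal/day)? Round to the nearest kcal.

2079 kcal/day

BMR = TEE ÷ activity factor = 3326 ÷ 1.6 = 2078.75 kcal/day.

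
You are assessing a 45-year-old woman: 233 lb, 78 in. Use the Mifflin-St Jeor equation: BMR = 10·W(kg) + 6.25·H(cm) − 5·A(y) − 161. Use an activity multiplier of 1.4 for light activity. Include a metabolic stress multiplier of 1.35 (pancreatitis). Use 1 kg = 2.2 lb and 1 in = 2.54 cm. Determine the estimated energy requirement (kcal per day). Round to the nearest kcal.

Convert to metric: weight = 233 ÷ 2.2 = 105.9091 kg; height = 78 × 2.54 = 198.12 cm.
Mifflin-St Jeor (female): BMR = 10(105.9091) + 6.25(198.12) − 5(45) − 161 = 1059.0909 + 1238.25 − 225 − 161 = 1911.3409 kcal/day.
TEE = BMR × activity factor = 1911.3409 × 1.4 = 2675.8773 kcal/day.
Apply stress factor: 2675.8773 × 1.35 = 3612.4343 kcal/day.

3612 kcal per day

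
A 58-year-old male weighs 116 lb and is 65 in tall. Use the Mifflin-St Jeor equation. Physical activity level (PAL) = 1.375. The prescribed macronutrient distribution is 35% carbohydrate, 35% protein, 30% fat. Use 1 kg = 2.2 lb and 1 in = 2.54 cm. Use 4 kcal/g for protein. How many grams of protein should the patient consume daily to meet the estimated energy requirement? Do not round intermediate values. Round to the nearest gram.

153 g/day

Convert to metric: weight = 116 ÷ 2.2 = 52.7273 kg; height = 65 × 2.54 = 165.1 cm.
Mifflin-St Jeor (male): BMR = 10(52.7273) + 6.25(165.1) − 5(58) + 5 = 527.2727 + 1031.875 − 290 + 5 = 1274.1477 kcal/day.
TEE = 1274.1477 × 1.375 = 1751.9531 kcal/day.
Protein energy = 35% × 1751.9531 = 613.1836 kcal.
Protein = 613.1836 ÷ 4 kcal/g = 153.2959 g.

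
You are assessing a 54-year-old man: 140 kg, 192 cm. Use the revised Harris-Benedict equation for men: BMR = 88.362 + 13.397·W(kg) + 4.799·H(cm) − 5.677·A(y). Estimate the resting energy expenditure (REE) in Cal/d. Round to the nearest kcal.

Harris-Benedict: BMR = 88.362 + 13.397(140) + 4.799(192) − 5.677(54) = 2578.792 kcal/day.

2579 Cal/d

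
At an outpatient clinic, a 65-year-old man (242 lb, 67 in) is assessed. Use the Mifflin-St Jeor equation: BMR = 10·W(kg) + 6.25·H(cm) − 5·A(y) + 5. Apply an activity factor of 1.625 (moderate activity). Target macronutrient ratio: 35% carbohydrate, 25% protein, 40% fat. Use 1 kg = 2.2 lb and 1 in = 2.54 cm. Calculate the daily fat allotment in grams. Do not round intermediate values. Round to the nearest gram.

133 g/day

Convert to metric: weight = 242 ÷ 2.2 = 110 kg; height = 67 × 2.54 = 170.18 cm.
Mifflin-St Jeor (male): BMR = 10(110) + 6.25(170.18) − 5(65) + 5 = 1100 + 1063.625 − 325 + 5 = 1843.625 kcal/day.
TEE = 1843.625 × 1.625 = 2995.8906 kcal/day.
Fat energy = 40% × 2995.8906 = 1198.3563 kcal.
Fat = 1198.3563 ÷ 9 kcal/g = 133.1507 g.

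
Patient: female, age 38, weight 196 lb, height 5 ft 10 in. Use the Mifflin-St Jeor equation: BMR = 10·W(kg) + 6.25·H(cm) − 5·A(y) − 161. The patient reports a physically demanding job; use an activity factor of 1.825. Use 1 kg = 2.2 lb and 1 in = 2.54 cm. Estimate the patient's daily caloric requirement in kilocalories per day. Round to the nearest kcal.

Convert to metric: weight = 196 ÷ 2.2 = 89.0909 kg; height = (5×12 + 10) × 2.54 = 70 × 2.54 = 177.8 cm.
Mifflin-St Jeor (female): BMR = 10(89.0909) + 6.25(177.8) − 5(38) − 161 = 890.9091 + 1111.25 − 190 − 161 = 1651.1591 kcal/day.
TEE = BMR × activity factor = 1651.1591 × 1.825 = 3013.3653 kcal/day.

3013 kilocalories per day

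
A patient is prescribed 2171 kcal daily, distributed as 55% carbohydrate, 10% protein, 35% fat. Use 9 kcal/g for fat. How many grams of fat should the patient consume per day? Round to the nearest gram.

84 g/day

Fat energy = 35% × 2171 = 759.85 kcal.
At 9 kcal/g: 759.85 ÷ 9 = 84.4278 g.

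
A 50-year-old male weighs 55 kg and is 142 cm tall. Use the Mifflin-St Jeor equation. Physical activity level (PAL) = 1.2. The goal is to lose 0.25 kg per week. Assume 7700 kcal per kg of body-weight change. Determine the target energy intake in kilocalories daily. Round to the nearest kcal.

Mifflin-St Jeor (male): BMR = 10(55) + 6.25(142) − 5(50) + 5 = 550 + 887.5 − 250 + 5 = 1192.5 kcal/day.
TEE = 1192.5 × 1.2 = 1431 kcal/day.
Required daily deficit = 0.25 × 7700 ÷ 7 = 275 kcal/day.
Target intake = 1431 − 275 = 1156 kcal/day.

1156 kilocalories daily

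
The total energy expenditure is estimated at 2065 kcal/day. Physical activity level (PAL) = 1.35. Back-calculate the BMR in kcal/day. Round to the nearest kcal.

1530 kcal/day

BMR = TEE ÷ activity factor = 2065 ÷ 1.35 = 1529.6296 kcal/day.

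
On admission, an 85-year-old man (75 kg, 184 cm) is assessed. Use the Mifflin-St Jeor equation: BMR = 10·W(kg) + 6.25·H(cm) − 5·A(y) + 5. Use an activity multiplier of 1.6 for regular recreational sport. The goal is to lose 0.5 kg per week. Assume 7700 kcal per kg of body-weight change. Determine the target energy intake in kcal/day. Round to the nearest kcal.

Mifflin-St Jeor (male): BMR = 10(75) + 6.25(184) − 5(85) + 5 = 750 + 1150 − 425 + 5 = 1480 kcal/day.
TEE = 1480 × 1.6 = 2368 kcal/day.
Required daily deficit = 0.5 × 7700 ÷ 7 = 550 kcal/day.
Target intake = 2368 − 550 = 1818 kcal/day.

1818 kcal/day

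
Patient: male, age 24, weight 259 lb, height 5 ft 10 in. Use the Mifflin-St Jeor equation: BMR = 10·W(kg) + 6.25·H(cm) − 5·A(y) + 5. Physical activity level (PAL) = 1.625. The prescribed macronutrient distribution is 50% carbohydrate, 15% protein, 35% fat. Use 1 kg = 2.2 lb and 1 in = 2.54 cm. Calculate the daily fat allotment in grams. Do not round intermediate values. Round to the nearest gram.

137 g/day

Convert to metric: weight = 259 ÷ 2.2 = 117.7273 kg; height = (5×12 + 10) × 2.54 = 70 × 2.54 = 177.8 cm.
Mifflin-St Jeor (male): BMR = 10(117.7273) + 6.25(177.8) − 5(24) + 5 = 1177.2727 + 1111.25 − 120 + 5 = 2173.5227 kcal/day.
TEE = 2173.5227 × 1.625 = 3531.9744 kcal/day.
Fat energy = 35% × 3531.9744 = 1236.1911 kcal.
Fat = 1236.1911 ÷ 9 kcal/g = 137.3546 g.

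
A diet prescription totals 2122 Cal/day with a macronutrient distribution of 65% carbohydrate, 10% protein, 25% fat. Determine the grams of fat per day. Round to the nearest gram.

59 g/day

Fat energy = 25% × 2122 = 530.5 kcal.
At 9 kcal/g: 530.5 ÷ 9 = 58.9444 g.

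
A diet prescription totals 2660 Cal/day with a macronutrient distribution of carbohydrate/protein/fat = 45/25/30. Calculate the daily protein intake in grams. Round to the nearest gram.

166 g/day

Protein energy = 25% × 2660 = 665 kcal.
At 4 kcal/g: 665 ÷ 4 = 166.25 g.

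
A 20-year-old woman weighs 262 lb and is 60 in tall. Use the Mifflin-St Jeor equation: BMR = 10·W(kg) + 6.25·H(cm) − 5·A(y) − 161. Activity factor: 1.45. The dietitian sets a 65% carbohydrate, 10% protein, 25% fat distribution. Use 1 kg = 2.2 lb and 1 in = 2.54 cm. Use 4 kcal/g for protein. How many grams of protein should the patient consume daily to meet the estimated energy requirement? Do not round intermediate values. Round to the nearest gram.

68 g/day

Convert to metric: weight = 262 ÷ 2.2 = 119.0909 kg; height = 60 × 2.54 = 152.4 cm.
Mifflin-St Jeor (female): BMR = 10(119.0909) + 6.25(152.4) − 5(20) − 161 = 1190.9091 + 952.5 − 100 − 161 = 1882.4091 kcal/day.
TEE = 1882.4091 × 1.45 = 2729.4932 kcal/day.
Protein energy = 10% × 2729.4932 = 272.9493 kcal.
Protein = 272.9493 ÷ 4 kcal/g = 68.2373 g.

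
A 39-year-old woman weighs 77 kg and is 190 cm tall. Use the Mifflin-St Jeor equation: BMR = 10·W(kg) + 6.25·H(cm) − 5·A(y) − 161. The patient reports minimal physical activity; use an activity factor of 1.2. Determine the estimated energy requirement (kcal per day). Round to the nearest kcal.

Mifflin-St Jeor (female): BMR = 10(77) + 6.25(190) − 5(39) − 161 = 770 + 1187.5 − 195 − 161 = 1601.5 kcal/day.
TEE = BMR × activity factor = 1601.5 × 1.2 = 1921.8 kcal/day.

1922 kcal per day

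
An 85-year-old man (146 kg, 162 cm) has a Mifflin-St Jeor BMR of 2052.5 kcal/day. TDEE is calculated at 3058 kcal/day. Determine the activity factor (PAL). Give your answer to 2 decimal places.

1.49

Activity factor = TEE ÷ BMR = 3058 ÷ 2052.5 = 1.49.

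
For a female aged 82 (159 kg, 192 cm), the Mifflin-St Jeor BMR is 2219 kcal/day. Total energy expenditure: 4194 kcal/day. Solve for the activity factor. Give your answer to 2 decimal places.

1.89

Activity factor = TEE ÷ BMR = 4194 ÷ 2219 = 1.89.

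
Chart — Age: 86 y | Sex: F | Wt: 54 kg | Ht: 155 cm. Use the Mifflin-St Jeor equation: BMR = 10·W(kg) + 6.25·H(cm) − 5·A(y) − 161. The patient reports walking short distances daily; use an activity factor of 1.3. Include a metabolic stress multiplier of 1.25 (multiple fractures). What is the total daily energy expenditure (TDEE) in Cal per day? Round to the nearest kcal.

1491 Cal per day

Mifflin-St Jeor (female): BMR = 10(54) + 6.25(155) − 5(86) − 161 = 540 + 968.75 − 430 − 161 = 917.75 kcal/day.
TEE = BMR × activity factor = 917.75 × 1.3 = 1193.075 kcal/day.
Apply stress factor: 1193.075 × 1.25 = 1491.3438 kcal/day.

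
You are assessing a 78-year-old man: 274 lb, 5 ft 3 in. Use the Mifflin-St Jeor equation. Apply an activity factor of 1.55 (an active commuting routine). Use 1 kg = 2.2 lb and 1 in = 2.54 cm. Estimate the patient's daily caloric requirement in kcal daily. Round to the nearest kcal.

2884 kcal daily

Convert to metric: weight = 274 ÷ 2.2 = 124.5455 kg; height = (5×12 + 3) × 2.54 = 63 × 2.54 = 160.02 cm.
Mifflin-St Jeor (male): BMR = 10(124.5455) + 6.25(160.02) − 5(78) + 5 = 1245.4545 + 1000.125 − 390 + 5 = 1860.5795 kcal/day.
TEE = BMR × activity factor = 1860.5795 × 1.55 = 2883.8983 kcal/day.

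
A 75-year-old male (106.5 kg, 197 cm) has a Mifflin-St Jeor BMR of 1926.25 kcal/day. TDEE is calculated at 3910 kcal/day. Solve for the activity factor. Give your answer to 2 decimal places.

Activity factor = TEE ÷ BMR = 3910 ÷ 1926.25 = 2.03.

2.03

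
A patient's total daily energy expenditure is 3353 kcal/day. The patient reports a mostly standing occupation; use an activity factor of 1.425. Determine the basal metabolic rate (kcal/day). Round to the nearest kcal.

2353 kcal/day

BMR = TEE ÷ activity factor = 3353 ÷ 1.425 = 2352.9825 kcal/day.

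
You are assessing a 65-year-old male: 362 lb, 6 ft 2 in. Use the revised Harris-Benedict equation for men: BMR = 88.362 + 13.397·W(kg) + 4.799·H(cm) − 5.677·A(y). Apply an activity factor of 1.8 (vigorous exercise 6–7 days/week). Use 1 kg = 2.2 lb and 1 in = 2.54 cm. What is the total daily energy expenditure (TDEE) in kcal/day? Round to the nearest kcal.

Convert to metric: weight = 362 ÷ 2.2 = 164.5455 kg; height = (6×12 + 2) × 2.54 = 74 × 2.54 = 187.96 cm.
Harris-Benedict: BMR = 88.362 + 13.397(164.5455) + 4.799(187.96) − 5.677(65) = 2825.7925 kcal/day.
TEE = BMR × activity factor = 2825.7925 × 1.8 = 5086.4265 kcal/day.

5086 kcal/day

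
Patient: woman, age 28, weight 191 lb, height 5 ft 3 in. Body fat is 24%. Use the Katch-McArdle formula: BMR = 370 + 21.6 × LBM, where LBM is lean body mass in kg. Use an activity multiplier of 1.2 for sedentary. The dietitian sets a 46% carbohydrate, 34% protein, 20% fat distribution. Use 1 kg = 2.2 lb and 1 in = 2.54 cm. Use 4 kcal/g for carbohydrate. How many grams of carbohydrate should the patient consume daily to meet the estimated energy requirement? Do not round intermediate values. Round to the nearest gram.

248 g/day

Convert to metric: weight = 191 ÷ 2.2 = 86.8182 kg; height = (5×12 + 3) × 2.54 = 63 × 2.54 = 160.02 cm.
LBM = 86.8182 × (1 − 0.24) = 65.9818 kg. Katch-McArdle: BMR = 370 + 21.6 × 65.9818 = 1795.2073 kcal/day.
TEE = 1795.2073 × 1.2 = 2154.2487 kcal/day.
Carbohydrate energy = 46% × 2154.2487 = 990.9544 kcal.
Carbohydrate = 990.9544 ÷ 4 kcal/g = 247.7386 g.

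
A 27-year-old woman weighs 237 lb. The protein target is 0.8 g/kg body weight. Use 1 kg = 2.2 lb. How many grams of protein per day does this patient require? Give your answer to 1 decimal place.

Weight in kg = 237 ÷ 2.2 = 107.7273 kg.
Protein = 0.8 g/kg × 107.7273 kg = 86.1818 g/day.

86.2 g/day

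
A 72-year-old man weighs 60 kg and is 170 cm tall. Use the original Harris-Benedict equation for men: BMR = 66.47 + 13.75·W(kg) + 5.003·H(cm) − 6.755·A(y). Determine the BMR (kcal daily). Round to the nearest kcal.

Harris-Benedict: BMR = 66.47 + 13.75(60) + 5.003(170) − 6.755(72) = 1255.62 kcal/day.

1256 kcal daily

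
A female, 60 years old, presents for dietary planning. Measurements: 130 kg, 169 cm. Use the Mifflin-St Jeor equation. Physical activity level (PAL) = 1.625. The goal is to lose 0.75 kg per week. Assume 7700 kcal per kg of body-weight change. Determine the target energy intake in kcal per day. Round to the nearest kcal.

2255 kcal per day

Mifflin-St Jeor (female): BMR = 10(130) + 6.25(169) − 5(60) − 161 = 1300 + 1056.25 − 300 − 161 = 1895.25 kcal/day.
TEE = 1895.25 × 1.625 = 3079.7813 kcal/day.
Required daily deficit = 0.75 × 7700 ÷ 7 = 825 kcal/day.
Target intake = 3079.7813 − 825 = 2254.7813 kcal/day.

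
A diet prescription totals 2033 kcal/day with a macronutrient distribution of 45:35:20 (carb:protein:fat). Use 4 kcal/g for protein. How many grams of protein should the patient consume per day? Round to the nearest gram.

Protein energy = 35% × 2033 = 711.55 kcal.
At 4 kcal/g: 711.55 ÷ 4 = 177.8875 g.

178 g/day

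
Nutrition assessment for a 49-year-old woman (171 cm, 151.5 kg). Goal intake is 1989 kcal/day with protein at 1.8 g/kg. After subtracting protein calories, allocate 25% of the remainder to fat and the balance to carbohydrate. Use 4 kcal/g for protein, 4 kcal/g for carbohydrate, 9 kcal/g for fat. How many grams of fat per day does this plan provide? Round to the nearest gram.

Protein = 1.8 × 151.5 = 272.7 g → 272.7 × 4 = 1090.8 kcal.
Non-protein calories = 1989 − 1090.8 = 898.2 kcal.
Fat: 25% × 898.2 = 224.55 kcal; carbohydrate: 673.65 kcal.
Fat: 224.55 kcal ÷ 9 kcal/g = 24.95 g.

25 g/day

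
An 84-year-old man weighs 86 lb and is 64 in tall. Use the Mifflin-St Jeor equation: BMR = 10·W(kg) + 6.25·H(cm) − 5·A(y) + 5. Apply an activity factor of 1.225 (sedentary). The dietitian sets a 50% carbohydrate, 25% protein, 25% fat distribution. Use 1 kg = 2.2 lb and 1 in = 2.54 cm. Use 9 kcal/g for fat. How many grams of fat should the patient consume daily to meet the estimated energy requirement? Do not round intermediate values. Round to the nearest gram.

34 g/day

Convert to metric: weight = 86 ÷ 2.2 = 39.0909 kg; height = 64 × 2.54 = 162.56 cm.
Mifflin-St Jeor (male): BMR = 10(39.0909) + 6.25(162.56) − 5(84) + 5 = 390.9091 + 1016 − 420 + 5 = 991.9091 kcal/day.
TEE = 991.9091 × 1.225 = 1215.0886 kcal/day.
Fat energy = 25% × 1215.0886 = 303.7722 kcal.
Fat = 303.7722 ÷ 9 kcal/g = 33.7525 g.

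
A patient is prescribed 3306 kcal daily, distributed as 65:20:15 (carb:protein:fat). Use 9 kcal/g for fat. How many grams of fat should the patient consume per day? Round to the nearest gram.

Fat energy = 15% × 3306 = 495.9 kcal.
At 9 kcal/g: 495.9 ÷ 9 = 55.1 g.

55 g/day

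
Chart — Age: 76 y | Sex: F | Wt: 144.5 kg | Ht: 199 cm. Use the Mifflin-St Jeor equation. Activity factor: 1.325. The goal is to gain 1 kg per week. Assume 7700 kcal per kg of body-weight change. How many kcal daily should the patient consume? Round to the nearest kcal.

3946 kcal daily

Mifflin-St Jeor (female): BMR = 10(144.5) + 6.25(199) − 5(76) − 161 = 1445 + 1243.75 − 380 − 161 = 2147.75 kcal/day.
TEE = 2147.75 × 1.325 = 2845.7688 kcal/day.
Required daily surplus = 1 × 7700 ÷ 7 = 1100 kcal/day.
Target intake = 2845.7688 + 1100 = 3945.7688 kcal/day.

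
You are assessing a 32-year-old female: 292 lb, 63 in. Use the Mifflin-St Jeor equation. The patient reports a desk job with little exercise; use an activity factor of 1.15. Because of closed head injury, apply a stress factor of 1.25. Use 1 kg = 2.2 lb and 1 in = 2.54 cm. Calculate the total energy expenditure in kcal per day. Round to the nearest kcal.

Convert to metric: weight = 292 ÷ 2.2 = 132.7273 kg; height = 63 × 2.54 = 160.02 cm.
Mifflin-St Jeor (female): BMR = 10(132.7273) + 6.25(160.02) − 5(32) − 161 = 1327.2727 + 1000.125 − 160 − 161 = 2006.3977 kcal/day.
TEE = BMR × activity factor = 2006.3977 × 1.15 = 2307.3574 kcal/day.
Apply stress factor: 2307.3574 × 1.25 = 2884.1967 kcal/day.

2884 kcal per day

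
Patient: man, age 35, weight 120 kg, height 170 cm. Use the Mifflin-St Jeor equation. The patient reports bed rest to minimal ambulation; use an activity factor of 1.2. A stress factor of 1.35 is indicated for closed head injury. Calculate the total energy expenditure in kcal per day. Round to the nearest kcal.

Mifflin-St Jeor (male): BMR = 10(120) + 6.25(170) − 5(35) + 5 = 1200 + 1062.5 − 175 + 5 = 2092.5 kcal/day.
TEE = BMR × activity factor = 2092.5 × 1.2 = 2511 kcal/day.
Apply stress factor: 2511 × 1.35 = 3389.85 kcal/day.

3390 kcal per day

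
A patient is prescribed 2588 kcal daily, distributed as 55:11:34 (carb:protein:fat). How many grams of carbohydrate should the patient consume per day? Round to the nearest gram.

356 g/day

Carbohydrate energy = 55% × 2588 = 1423.4 kcal.
At 4 kcal/g: 1423.4 ÷ 4 = 355.85 g.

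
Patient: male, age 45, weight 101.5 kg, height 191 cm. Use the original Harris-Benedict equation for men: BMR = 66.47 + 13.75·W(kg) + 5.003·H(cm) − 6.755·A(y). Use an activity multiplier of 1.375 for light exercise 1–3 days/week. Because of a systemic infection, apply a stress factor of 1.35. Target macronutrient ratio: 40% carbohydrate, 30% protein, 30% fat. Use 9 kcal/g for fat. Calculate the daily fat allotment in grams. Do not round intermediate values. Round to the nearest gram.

Harris-Benedict: BMR = 66.47 + 13.75(101.5) + 5.003(191) − 6.755(45) = 2113.693 kcal/day.
TEE = 2113.693 × 1.375 = 2906.3279 kcal/day.
With stress factor 1.35: 2906.3279 × 1.35 = 3923.5426 kcal/day.
Fat energy = 30% × 3923.5426 = 1177.0628 kcal.
Fat = 1177.0628 ÷ 9 kcal/g = 130.7848 g.

131 g/day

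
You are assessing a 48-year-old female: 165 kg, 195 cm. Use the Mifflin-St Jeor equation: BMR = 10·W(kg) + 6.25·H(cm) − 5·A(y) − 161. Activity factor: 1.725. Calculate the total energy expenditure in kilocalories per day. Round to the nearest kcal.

4257 kilocalories per day

Mifflin-St Jeor (female): BMR = 10(165) + 6.25(195) − 5(48) − 161 = 1650 + 1218.75 − 240 − 161 = 2467.75 kcal/day.
TEE = BMR × activity factor = 2467.75 × 1.725 = 4256.8688 kcal/day.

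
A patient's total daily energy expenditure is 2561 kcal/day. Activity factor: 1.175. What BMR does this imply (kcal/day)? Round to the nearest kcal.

BMR = TEE ÷ activity factor = 2561 ÷ 1.175 = 2179.5745 kcal/day.

2180 kcal/day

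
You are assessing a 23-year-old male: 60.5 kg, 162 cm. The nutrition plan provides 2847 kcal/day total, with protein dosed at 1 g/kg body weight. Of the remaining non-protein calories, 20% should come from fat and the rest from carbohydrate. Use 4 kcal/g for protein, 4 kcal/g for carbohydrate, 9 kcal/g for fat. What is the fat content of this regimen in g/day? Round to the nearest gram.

58 g/day

Protein = 1 × 60.5 = 60.5 g → 60.5 × 4 = 242 kcal.
Non-protein calories = 2847 − 242 = 2605 kcal.
Fat: 20% × 2605 = 521 kcal; carbohydrate: 2084 kcal.
Fat: 521 kcal ÷ 9 kcal/g = 57.8889 g.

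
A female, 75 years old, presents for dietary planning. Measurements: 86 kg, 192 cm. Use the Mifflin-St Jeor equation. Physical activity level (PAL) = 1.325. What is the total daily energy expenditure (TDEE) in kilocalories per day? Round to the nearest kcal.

2019 kilocalories per day

Mifflin-St Jeor (female): BMR = 10(86) + 6.25(192) − 5(75) − 161 = 860 + 1200 − 375 − 161 = 1524 kcal/day.
TEE = BMR × activity factor = 1524 × 1.325 = 2019.3 kcal/day.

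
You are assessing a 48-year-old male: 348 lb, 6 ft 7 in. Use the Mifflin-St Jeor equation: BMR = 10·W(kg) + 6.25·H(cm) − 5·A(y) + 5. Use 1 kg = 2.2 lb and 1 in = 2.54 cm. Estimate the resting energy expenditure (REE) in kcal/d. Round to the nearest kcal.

Convert to metric: weight = 348 ÷ 2.2 = 158.1818 kg; height = (6×12 + 7) × 2.54 = 79 × 2.54 = 200.66 cm.
Mifflin-St Jeor (male): BMR = 10(158.1818) + 6.25(200.66) − 5(48) + 5 = 1581.8182 + 1254.125 − 240 + 5 = 2600.9432 kcal/day.

2601 kcal/d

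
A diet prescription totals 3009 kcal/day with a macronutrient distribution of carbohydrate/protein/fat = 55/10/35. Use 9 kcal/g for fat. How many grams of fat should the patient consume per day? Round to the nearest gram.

Fat energy = 35% × 3009 = 1053.15 kcal.
At 9 kcal/g: 1053.15 ÷ 9 = 117.0167 g.

117 g/day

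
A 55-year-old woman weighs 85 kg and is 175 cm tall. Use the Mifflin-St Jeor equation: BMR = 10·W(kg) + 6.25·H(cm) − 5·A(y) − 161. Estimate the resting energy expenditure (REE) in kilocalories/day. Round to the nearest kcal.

1508 kilocalories/day

Mifflin-St Jeor (female): BMR = 10(85) + 6.25(175) − 5(55) − 161 = 850 + 1093.75 − 275 − 161 = 1507.75 kcal/day.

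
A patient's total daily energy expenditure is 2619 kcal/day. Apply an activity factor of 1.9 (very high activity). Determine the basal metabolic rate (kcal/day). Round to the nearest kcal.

1378 kcal/day

BMR = TEE ÷ activity factor = 2619 ÷ 1.9 = 1378.4211 kcal/day.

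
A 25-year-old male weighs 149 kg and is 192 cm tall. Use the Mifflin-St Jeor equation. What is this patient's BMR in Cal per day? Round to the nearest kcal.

Mifflin-St Jeor (male): BMR = 10(149) + 6.25(192) − 5(25) + 5 = 1490 + 1200 − 125 + 5 = 2570 kcal/day.

2570 Cal per day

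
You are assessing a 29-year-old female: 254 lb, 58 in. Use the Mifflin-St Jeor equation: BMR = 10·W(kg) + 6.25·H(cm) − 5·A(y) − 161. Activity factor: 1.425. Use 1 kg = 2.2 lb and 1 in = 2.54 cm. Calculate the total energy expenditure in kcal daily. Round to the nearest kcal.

2521 kcal daily

Convert to metric: weight = 254 ÷ 2.2 = 115.4545 kg; height = 58 × 2.54 = 147.32 cm.
Mifflin-St Jeor (female): BMR = 10(115.4545) + 6.25(147.32) − 5(29) − 161 = 1154.5455 + 920.75 − 145 − 161 = 1769.2955 kcal/day.
TEE = BMR × activity factor = 1769.2955 × 1.425 = 2521.246 kcal/day.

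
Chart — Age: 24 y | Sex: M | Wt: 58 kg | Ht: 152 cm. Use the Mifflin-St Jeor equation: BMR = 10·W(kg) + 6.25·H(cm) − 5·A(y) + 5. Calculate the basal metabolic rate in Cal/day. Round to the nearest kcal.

1415 Cal/day

Mifflin-St Jeor (male): BMR = 10(58) + 6.25(152) − 5(24) + 5 = 580 + 950 − 120 + 5 = 1415 kcal/day.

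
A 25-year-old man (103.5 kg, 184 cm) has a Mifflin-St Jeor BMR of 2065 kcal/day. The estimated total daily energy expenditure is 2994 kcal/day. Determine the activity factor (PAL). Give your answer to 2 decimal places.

Activity factor = TEE ÷ BMR = 2994 ÷ 2065 = 1.45.

1.45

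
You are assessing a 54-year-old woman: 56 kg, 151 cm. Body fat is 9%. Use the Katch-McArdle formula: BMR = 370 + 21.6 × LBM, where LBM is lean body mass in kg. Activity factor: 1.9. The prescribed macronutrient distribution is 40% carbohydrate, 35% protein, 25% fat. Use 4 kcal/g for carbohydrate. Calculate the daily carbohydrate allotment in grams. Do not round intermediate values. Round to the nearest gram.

279 g/day

LBM = 56 × (1 − 0.09) = 50.96 kg. Katch-McArdle: BMR = 370 + 21.6 × 50.96 = 1470.736 kcal/day.
TEE = 1470.736 × 1.9 = 2794.3984 kcal/day.
Carbohydrate energy = 40% × 2794.3984 = 1117.7594 kcal.
Carbohydrate = 1117.7594 ÷ 4 kcal/g = 279.4398 g.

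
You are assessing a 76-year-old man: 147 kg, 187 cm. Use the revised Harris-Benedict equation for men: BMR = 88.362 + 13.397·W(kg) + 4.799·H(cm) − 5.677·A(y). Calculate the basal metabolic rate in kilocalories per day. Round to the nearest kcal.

Harris-Benedict: BMR = 88.362 + 13.397(147) + 4.799(187) − 5.677(76) = 2523.682 kcal/day.

2524 kilocalories per day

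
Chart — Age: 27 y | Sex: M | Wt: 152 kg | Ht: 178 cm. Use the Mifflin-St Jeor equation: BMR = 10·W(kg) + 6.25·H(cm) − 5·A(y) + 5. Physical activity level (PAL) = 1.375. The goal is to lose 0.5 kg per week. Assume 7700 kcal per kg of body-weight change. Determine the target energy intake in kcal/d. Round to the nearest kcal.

Mifflin-St Jeor (male): BMR = 10(152) + 6.25(178) − 5(27) + 5 = 1520 + 1112.5 − 135 + 5 = 2502.5 kcal/day.
TEE = 2502.5 × 1.375 = 3440.9375 kcal/day.
Required daily deficit = 0.5 × 7700 ÷ 7 = 550 kcal/day.
Target intake = 3440.9375 − 550 = 2890.9375 kcal/day.

2891 kcal/d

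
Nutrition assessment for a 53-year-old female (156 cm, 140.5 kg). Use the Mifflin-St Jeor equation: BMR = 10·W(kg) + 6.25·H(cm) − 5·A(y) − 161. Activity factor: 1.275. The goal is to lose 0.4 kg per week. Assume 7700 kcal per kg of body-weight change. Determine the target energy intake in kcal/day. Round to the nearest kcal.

Mifflin-St Jeor (female): BMR = 10(140.5) + 6.25(156) − 5(53) − 161 = 1405 + 975 − 265 − 161 = 1954 kcal/day.
TEE = 1954 × 1.275 = 2491.35 kcal/day.
Required daily deficit = 0.4 × 7700 ÷ 7 = 440 kcal/day.
Target intake = 2491.35 − 440 = 2051.35 kcal/day.

2051 kcal/day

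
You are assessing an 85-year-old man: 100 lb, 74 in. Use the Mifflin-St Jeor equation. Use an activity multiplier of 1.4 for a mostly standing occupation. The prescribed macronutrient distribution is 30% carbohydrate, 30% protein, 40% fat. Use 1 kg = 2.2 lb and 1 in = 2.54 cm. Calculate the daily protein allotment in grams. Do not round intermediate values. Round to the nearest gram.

Convert to metric: weight = 100 ÷ 2.2 = 45.4545 kg; height = 74 × 2.54 = 187.96 cm.
Mifflin-St Jeor (male): BMR = 10(45.4545) + 6.25(187.96) − 5(85) + 5 = 454.5455 + 1174.75 − 425 + 5 = 1209.2955 kcal/day.
TEE = 1209.2955 × 1.4 = 1693.0136 kcal/day.
Protein energy = 30% × 1693.0136 = 507.9041 kcal.
Protein = 507.9041 ÷ 4 kcal/g = 126.976 g.

127 g/day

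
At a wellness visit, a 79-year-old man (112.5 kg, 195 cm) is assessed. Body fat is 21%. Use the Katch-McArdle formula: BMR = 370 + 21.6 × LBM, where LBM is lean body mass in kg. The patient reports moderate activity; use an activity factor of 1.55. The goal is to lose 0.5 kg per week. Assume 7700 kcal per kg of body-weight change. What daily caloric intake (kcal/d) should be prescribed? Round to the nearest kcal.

2999 kcal/d

LBM = 112.5 × (1 − 0.21) = 88.875 kg. Katch-McArdle: BMR = 370 + 21.6 × 88.875 = 2289.7 kcal/day.
TEE = 2289.7 × 1.55 = 3549.035 kcal/day.
Required daily deficit = 0.5 × 7700 ÷ 7 = 550 kcal/day.
Target intake = 3549.035 − 550 = 2999.035 kcal/day.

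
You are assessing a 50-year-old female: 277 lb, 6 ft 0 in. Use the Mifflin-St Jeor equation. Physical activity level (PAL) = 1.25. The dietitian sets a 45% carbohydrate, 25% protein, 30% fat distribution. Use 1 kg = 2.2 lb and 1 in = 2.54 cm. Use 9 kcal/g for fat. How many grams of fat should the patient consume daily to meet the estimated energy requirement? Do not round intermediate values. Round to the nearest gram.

Convert to metric: weight = 277 ÷ 2.2 = 125.9091 kg; height = (6×12 + 0) × 2.54 = 72 × 2.54 = 182.88 cm.
Mifflin-St Jeor (female): BMR = 10(125.9091) + 6.25(182.88) − 5(50) − 161 = 1259.0909 + 1143 − 250 − 161 = 1991.0909 kcal/day.
TEE = 1991.0909 × 1.25 = 2488.8636 kcal/day.
Fat energy = 30% × 2488.8636 = 746.6591 kcal.
Fat = 746.6591 ÷ 9 kcal/g = 82.9621 g.

83 g/day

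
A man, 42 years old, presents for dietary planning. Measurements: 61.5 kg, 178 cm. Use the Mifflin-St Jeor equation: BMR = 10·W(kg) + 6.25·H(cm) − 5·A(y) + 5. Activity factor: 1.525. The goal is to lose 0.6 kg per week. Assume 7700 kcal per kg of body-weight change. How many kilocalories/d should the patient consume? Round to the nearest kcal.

1662 kilocalories/d

Mifflin-St Jeor (male): BMR = 10(61.5) + 6.25(178) − 5(42) + 5 = 615 + 1112.5 − 210 + 5 = 1522.5 kcal/day.
TEE = 1522.5 × 1.525 = 2321.8125 kcal/day.
Required daily deficit = 0.6 × 7700 ÷ 7 = 660 kcal/day.
Target intake = 2321.8125 − 660 = 1661.8125 kcal/day.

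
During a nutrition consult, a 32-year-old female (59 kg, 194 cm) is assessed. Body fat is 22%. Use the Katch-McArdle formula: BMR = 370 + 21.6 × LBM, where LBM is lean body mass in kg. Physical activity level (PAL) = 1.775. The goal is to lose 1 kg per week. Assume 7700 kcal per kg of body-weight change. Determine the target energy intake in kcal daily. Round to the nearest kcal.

LBM = 59 × (1 − 0.22) = 46.02 kg. Katch-McArdle: BMR = 370 + 21.6 × 46.02 = 1364.032 kcal/day.
TEE = 1364.032 × 1.775 = 2421.1568 kcal/day.
Required daily deficit = 1 × 7700 ÷ 7 = 1100 kcal/day.
Target intake = 2421.1568 − 1100 = 1321.1568 kcal/day.

1321 kcal daily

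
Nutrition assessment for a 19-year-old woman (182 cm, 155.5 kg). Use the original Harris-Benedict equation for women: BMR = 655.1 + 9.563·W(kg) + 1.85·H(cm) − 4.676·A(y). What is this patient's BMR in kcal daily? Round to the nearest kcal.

2390 kcal daily

Harris-Benedict: BMR = 655.1 + 9.563(155.5) + 1.85(182) − 4.676(19) = 2390.0025 kcal/day.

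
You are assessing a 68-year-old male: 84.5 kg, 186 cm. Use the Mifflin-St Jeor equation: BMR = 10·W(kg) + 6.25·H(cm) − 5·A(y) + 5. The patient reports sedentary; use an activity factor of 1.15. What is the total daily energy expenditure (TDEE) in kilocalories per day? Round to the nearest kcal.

1923 kilocalories per day

Mifflin-St Jeor (male): BMR = 10(84.5) + 6.25(186) − 5(68) + 5 = 845 + 1162.5 − 340 + 5 = 1672.5 kcal/day.
TEE = BMR × activity factor = 1672.5 × 1.15 = 1923.375 kcal/day.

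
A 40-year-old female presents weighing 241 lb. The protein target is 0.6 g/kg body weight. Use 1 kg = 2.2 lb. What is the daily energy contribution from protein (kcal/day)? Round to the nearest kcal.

263 kcal/day

Weight in kg = 241 ÷ 2.2 = 109.5455 kg.
Protein = 0.6 g/kg × 109.5455 kg = 65.7273 g/day.
Protein energy = 65.7273 g × 4 kcal/g = 262.9091 kcal/day.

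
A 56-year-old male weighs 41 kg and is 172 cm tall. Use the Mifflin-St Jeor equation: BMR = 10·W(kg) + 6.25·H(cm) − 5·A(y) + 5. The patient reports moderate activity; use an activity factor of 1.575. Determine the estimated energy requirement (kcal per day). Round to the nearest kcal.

1906 kcal per day

Mifflin-St Jeor (male): BMR = 10(41) + 6.25(172) − 5(56) + 5 = 410 + 1075 − 280 + 5 = 1210 kcal/day.
TEE = BMR × activity factor = 1210 × 1.575 = 1905.75 kcal/day.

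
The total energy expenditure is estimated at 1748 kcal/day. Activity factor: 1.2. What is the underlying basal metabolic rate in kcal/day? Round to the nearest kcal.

1457 kcal/day

BMR = TEE ÷ activity factor = 1748 ÷ 1.2 = 1456.6667 kcal/day.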